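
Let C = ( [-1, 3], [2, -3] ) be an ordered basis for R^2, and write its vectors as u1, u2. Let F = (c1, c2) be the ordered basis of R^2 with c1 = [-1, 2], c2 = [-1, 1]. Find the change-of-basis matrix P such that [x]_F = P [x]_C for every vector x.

Let M have columns uj and N have columns cj. Then for every x, N [x]_F = x = M [x]_C, so P = N^(-1) M.
Since det N = 1, N^(-1) has integer entries; multiplying gives P = [[2, -1], [-1, -1]].

[[2, -1], [-1, -1]]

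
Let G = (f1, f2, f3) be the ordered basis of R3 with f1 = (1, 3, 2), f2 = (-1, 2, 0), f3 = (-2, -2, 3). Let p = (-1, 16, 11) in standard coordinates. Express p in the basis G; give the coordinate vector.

(4, 3, 1)

Write p = c_1 f1 + ... + c_3 f3 and solve for the c_i.
Solving this 3x3 system gives c = (4, 3, 1).
Check: 4f1 + 3f2 + f3 = (-1, 16, 11).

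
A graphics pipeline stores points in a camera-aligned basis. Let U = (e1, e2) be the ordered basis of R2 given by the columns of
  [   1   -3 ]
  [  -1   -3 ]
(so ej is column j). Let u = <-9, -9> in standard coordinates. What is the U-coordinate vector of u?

<0, 3>

[u]_U is the unique c with M c = u, where M has columns e1, e2.
System: c_1 - 3c_2 = -9, -c_1 - 3c_2 = -9; solving gives c_1 = 0, c_2 = 3.
Check: 0·e1 + 3e2 = <-9, -9>.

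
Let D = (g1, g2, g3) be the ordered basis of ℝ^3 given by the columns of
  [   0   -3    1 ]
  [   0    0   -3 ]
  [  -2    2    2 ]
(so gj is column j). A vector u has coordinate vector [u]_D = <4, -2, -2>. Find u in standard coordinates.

<4, 6, -16>

The coordinates say u = 4g1 - 2g2 - 2g3; adding the scaled basis vectors gives <4, 6, -16>.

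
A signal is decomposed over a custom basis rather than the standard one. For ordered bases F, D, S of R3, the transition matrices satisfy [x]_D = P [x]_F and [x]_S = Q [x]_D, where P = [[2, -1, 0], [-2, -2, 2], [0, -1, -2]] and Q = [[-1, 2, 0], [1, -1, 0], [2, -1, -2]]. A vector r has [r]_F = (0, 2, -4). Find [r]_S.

(-22, 10, -4)

First [r]_D = P [r]_F = (-2, -12, 6).
Then [r]_S = Q [r]_D = (-22, 10, -4).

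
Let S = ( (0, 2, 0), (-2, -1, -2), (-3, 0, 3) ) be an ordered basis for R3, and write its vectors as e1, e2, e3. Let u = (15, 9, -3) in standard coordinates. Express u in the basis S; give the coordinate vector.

(3, -3, -3)

Write u = c_1 e1 + ... + c_3 e3 and solve for the c_i.
Row-reducing the augmented matrix [M | u] gives c = (3, -3, -3).
Check: 3e1 - 3e2 - 3e3 = (15, 9, -3).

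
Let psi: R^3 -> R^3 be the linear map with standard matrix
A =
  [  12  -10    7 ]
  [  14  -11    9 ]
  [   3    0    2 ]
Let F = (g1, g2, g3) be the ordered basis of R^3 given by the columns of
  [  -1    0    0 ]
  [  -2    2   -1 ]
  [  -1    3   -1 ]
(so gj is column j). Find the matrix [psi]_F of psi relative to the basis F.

[[-1, -1, -3], [-3, 2, -1], [-3, 1, 2]]

With P the matrix whose columns are g1, ..., g3, [psi]_F = P^(-1) A P.
Column by column: psi(g1) = A g1 = [1, -1, -5]; its F-coordinates [-1, -3, -3] give column 1.
Continuing for each basis vector yields [psi]_F = [[-1, -1, -3], [-3, 2, -1], [-3, 1, 2]].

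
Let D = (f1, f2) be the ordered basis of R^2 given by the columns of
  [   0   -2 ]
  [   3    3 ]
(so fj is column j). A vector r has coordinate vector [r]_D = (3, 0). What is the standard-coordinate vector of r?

By definition r = 3f1 + 0·f2.
Summing componentwise gives (0, 9).

(0, 9)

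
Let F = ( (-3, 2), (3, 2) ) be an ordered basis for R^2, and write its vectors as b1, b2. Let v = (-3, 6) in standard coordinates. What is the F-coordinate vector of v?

(2, 1)

Write v = c_1 b1 + c_2 b2 and solve for the c_i.
System: -3c_1 + 3c_2 = -3, 2c_1 + 2c_2 = 6; solving gives c_1 = 2, c_2 = 1.
Check: 2b1 + b2 = (-3, 6).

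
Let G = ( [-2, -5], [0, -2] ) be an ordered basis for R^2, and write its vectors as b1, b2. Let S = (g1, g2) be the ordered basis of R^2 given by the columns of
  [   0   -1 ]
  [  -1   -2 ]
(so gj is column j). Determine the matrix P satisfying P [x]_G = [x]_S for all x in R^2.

Take x = bj: its G-coordinates are the j-th standard unit vector, so P e_j — column j of P — equals [bj]_S.
b1 = g1 + 2g2, giving column 1 = [1, 2]; repeating for each j gives P = [[1, 2], [2, 0]].

[[1, 2], [2, 0]]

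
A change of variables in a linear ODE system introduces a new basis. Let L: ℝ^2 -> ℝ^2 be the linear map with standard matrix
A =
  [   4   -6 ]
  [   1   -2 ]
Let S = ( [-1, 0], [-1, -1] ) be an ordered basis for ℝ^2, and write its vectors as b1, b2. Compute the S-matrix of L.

[[3, -1], [1, -1]]

With P the matrix whose columns are b1, b2, [L]_S = P^(-1) A P.
Column by column: L(b1) = A b1 = [-4, -1]; its S-coordinates [3, 1] give column 1.
Continuing for each basis vector yields [L]_S = [[3, -1], [1, -1]].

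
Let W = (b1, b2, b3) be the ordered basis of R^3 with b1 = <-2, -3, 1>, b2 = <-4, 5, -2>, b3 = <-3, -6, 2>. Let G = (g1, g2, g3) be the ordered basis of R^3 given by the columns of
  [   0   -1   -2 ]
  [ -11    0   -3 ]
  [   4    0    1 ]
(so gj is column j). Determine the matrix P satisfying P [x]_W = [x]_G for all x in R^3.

Column j of P is [bj]_G, since P maps W-coordinates to G-coordinates.
Expressing b1 in G: b1 = 0·g1 + 0·g2 + g3, so column 1 of P is <0, 0, 1>.
Doing the same for each bj gives P = [[0, -1, 0], [0, 0, -1], [1, 2, 2]].

[[0, -1, 0], [0, 0, -1], [1, 2, 2]]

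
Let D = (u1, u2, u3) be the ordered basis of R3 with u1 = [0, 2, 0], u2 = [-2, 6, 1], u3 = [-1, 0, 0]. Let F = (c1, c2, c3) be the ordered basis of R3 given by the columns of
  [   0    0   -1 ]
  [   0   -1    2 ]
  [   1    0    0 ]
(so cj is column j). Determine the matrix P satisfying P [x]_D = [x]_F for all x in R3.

[[0, 1, 0], [-2, -2, 2], [0, 2, 1]]

Column j of P is [uj]_F, since P maps D-coordinates to F-coordinates.
Expressing u1 in F: u1 = 0·c1 - 2c2 + 0·c3, so column 1 of P is [0, -2, 0].
Doing the same for each uj gives P = [[0, 1, 0], [-2, -2, 2], [0, 2, 1]].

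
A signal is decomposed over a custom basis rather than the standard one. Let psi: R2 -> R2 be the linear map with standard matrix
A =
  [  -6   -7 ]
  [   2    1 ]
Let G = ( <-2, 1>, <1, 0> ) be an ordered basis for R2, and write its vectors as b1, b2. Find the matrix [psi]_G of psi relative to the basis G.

With P the matrix whose columns are b1, b2, [psi]_G = P^(-1) A P.
Column by column: psi(b1) = A b1 = <5, -3>; its G-coordinates <-3, -1> give column 1.
Continuing for each basis vector yields [psi]_G = [[-3, 2], [-1, -2]].

[[-3, 2], [-1, -2]]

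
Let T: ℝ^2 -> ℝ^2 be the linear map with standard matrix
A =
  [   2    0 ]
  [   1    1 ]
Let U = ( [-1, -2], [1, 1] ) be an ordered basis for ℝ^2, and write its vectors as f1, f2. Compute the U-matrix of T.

The j-th column of [T]_U is [T(fj)]_U.
T(f1) = A f1 = [-2, -3] = f1 - f2, so column 1 is [1, -1].
Repeating for f2 and assembling the columns gives [[1, 0], [-1, 2]].

[[1, 0], [-1, 2]]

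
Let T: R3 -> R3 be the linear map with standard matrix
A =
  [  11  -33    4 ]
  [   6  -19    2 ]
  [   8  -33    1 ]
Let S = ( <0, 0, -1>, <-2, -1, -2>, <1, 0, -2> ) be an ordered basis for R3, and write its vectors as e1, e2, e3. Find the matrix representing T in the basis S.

[[-3, -3, 0], [2, -3, -2], [0, -3, -1]]

Let P have columns e1, ..., e3. Then [T]_S = P^(-1) A P.
Here det P = -1, so P^(-1) is integer; computing A P first and then P^(-1)(A P) gives [[-3, -3, 0], [2, -3, -2], [0, -3, -1]].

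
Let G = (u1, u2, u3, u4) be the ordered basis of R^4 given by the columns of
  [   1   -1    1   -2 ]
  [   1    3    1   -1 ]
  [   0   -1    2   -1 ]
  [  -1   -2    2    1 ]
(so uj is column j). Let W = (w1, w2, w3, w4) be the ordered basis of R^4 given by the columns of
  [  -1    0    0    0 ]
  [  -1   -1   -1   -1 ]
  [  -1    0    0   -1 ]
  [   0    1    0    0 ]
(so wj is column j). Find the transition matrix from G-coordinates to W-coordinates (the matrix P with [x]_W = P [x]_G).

[[-1, 1, -1, 2], [-1, -2, 2, 1], [0, -2, -1, -1], [1, 0, -1, -1]]

Take x = uj: its G-coordinates are the j-th standard unit vector, so P e_j — column j of P — equals [uj]_W.
u1 = -w1 - w2 + 0·w3 + w4, giving column 1 = [-1, -1, 0, 1]; repeating for each j gives P = [[-1, 1, -1, 2], [-1, -2, 2, 1], [0, -2, -1, -1], [1, 0, -1, -1]].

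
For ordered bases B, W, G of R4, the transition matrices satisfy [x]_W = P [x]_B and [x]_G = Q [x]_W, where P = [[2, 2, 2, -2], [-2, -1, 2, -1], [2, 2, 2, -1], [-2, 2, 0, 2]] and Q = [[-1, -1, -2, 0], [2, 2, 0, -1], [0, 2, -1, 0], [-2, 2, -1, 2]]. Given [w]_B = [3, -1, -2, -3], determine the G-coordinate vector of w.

[-6, 14, -15, -55]

Apply P to get W-coordinates [6, -6, 3, -14], then Q to get G-coordinates.
The result is [w]_G = [-6, 14, -15, -55].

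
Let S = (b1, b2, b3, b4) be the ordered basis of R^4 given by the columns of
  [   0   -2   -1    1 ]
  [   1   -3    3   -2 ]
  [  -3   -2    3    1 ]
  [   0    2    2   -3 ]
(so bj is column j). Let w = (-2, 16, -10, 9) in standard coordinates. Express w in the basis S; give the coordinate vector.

(4, -1, 1, -3)

We seek scalars with c_1 b1 + ... + c_4 b4 = w; equivalently solve M c = w where the columns of M are b1, ..., b4.
Solving this 4x4 system gives c = (4, -1, 1, -3).
Check: 4b1 - b2 + b3 - 3b4 = (-2, 16, -10, 9).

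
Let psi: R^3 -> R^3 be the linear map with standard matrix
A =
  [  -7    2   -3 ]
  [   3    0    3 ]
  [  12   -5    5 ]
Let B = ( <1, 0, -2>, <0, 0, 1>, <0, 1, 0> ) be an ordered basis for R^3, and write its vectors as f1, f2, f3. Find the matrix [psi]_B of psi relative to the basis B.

The j-th column of [psi]_B is [psi(fj)]_B.
psi(f1) = A f1 = <-1, -3, 2> = -f1 + 0·f2 - 3f3, so column 1 is <-1, 0, -3>.
Repeating for f2, f3 and assembling the columns gives [[-1, -3, 2], [0, -1, -1], [-3, 3, 0]].

[[-1, -3, 2], [0, -1, -1], [-3, 3, 0]]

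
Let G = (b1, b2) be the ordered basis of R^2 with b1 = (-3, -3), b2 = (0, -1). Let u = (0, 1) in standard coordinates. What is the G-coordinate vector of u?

We seek scalars with c_1 b1 + c_2 b2 = u; equivalently solve M c = u where the columns of M are b1, b2.
System: -3c_1 + 0c_2 = 0, -3c_1 - c_2 = 1; solving gives c_1 = 0, c_2 = -1.
Check: 0·b1 - b2 = (0, 1).

(0, -1)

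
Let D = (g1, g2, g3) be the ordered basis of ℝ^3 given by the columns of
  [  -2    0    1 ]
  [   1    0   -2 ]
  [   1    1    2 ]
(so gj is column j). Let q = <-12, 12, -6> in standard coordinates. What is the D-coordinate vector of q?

<4, -2, -4>

[q]_D is the unique c with M c = q, where M has columns g1, ..., g3.
Solving this 3x3 system gives c = (4, -2, -4).
Check: 4g1 - 2g2 - 4g3 = <-12, 12, -6>.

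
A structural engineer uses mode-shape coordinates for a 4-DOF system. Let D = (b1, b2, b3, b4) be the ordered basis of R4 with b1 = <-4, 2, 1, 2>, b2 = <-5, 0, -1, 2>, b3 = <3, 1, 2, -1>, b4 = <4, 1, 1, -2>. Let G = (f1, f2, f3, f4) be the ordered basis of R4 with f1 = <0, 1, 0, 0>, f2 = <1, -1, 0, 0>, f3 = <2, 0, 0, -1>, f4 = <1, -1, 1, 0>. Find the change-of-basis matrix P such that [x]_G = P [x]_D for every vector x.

[[2, -1, 2, 1], [-1, 0, -1, -1], [-2, -2, 1, 2], [1, -1, 2, 1]]

Take x = bj: its D-coordinates are the j-th standard unit vector, so P e_j — column j of P — equals [bj]_G.
b1 = 2f1 - f2 - 2f3 + f4, giving column 1 = <2, -1, -2, 1>; repeating for each j gives P = [[2, -1, 2, 1], [-1, 0, -1, -1], [-2, -2, 1, 2], [1, -1, 2, 1]].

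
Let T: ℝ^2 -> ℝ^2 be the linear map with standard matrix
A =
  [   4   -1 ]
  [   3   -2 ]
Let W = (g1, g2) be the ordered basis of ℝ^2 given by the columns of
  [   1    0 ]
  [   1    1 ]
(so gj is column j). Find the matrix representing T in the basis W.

With P the matrix whose columns are g1, g2, [T]_W = P^(-1) A P.
Column by column: T(g1) = A g1 = [3, 1]; its W-coordinates [3, -2] give column 1.
Continuing for each basis vector yields [T]_W = [[3, -1], [-2, -1]].

[[3, -1], [-2, -1]]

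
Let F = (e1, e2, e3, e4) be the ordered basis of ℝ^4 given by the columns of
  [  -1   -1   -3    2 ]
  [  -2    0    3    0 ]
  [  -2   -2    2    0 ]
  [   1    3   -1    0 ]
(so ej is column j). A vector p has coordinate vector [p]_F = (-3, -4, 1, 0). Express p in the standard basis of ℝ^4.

p = M [p]_F, where M has columns e1, ..., e4.
Carrying out the matrix-vector product, p = (4, 9, 16, -16).

(4, 9, 16, -16)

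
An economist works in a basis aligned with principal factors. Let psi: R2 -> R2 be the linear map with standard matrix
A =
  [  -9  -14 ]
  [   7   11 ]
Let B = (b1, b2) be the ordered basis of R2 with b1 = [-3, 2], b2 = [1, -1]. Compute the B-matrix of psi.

[[0, -1], [-1, 2]]

Let P have columns b1, b2. Then [psi]_B = P^(-1) A P.
Here det P = 1, so P^(-1) is integer; computing A P first and then P^(-1)(A P) gives [[0, -1], [-1, 2]].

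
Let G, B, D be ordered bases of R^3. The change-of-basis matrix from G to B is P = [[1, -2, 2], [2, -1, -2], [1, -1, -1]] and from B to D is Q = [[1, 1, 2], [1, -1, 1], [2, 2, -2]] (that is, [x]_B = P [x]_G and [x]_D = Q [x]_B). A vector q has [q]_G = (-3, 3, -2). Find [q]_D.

Apply P to get B-coordinates (-13, -5, -4), then Q to get D-coordinates.
The result is [q]_D = (-26, -12, -28).

(-26, -12, -28)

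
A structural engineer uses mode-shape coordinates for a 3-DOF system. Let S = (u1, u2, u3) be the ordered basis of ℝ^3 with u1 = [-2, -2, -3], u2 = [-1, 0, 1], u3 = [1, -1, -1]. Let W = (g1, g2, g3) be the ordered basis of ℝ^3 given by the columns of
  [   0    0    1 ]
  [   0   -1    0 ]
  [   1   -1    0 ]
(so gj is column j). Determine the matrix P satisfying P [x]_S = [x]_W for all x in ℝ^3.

Take x = uj: its S-coordinates are the j-th standard unit vector, so P e_j — column j of P — equals [uj]_W.
u1 = -g1 + 2g2 - 2g3, giving column 1 = [-1, 2, -2]; repeating for each j gives P = [[-1, 1, 0], [2, 0, 1], [-2, -1, 1]].

[[-1, 1, 0], [2, 0, 1], [-2, -1, 1]]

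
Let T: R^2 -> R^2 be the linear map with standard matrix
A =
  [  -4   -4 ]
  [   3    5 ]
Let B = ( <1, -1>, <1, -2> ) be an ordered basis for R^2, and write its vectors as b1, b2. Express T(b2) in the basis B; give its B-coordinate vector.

Column 2 of [T]_B is the B-coordinate vector of T(b2).
In standard coordinates T(b2) = A b2 = <4, -7>.
Converting to B: <4, -7> = b1 + 3b2, so the coordinate vector is <1, 3>.

<1, 3>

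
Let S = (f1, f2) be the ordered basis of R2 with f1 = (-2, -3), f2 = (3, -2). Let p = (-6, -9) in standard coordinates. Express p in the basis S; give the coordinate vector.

(3, 0)

[p]_S is the unique c with M c = p, where M has columns f1, f2.
System: -2c_1 + 3c_2 = -6, -3c_1 - 2c_2 = -9; solving gives c_1 = 3, c_2 = 0.
Check: 3f1 + 0·f2 = (-6, -9).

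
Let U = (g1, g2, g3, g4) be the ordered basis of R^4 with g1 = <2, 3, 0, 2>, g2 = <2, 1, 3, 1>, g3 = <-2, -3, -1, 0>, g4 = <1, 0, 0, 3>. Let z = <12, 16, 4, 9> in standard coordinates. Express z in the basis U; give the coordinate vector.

<4, 1, -1, 0>

[z]_U is the unique c with M c = z, where M has columns g1, ..., g4.
Gaussian elimination on [M | z] yields c = (4, 1, -1, 0).
Check: 4g1 + g2 - g3 + 0·g4 = <12, 16, 4, 9>.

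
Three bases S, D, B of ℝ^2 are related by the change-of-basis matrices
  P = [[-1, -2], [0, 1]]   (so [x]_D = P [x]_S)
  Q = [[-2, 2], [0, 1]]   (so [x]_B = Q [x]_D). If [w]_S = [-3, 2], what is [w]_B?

[6, 2]

First [w]_D = P [w]_S = [-1, 2].
Then [w]_B = Q [w]_D = [6, 2].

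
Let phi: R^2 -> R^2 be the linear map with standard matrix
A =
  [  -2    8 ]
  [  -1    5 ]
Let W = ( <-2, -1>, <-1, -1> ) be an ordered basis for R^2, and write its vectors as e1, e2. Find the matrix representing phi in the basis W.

[[1, 2], [2, 2]]

With P the matrix whose columns are e1, e2, [phi]_W = P^(-1) A P.
Column by column: phi(e1) = A e1 = <-4, -3>; its W-coordinates <1, 2> give column 1.
Continuing for each basis vector yields [phi]_W = [[1, 2], [2, 2]].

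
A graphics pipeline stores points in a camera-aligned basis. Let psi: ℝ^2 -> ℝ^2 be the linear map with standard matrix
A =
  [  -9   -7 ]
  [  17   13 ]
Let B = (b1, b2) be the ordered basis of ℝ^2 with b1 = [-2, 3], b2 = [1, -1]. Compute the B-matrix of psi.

The j-th column of [psi]_B is [psi(bj)]_B.
psi(b1) = A b1 = [-3, 5] = 2b1 + b2, so column 1 is [2, 1].
Repeating for b2 and assembling the columns gives [[2, 2], [1, 2]].

[[2, 2], [1, 2]]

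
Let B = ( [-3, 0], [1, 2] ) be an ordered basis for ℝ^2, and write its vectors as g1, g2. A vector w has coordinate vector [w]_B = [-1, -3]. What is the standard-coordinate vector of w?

[0, -6]

The coordinates say w = -g1 - 3g2; adding the scaled basis vectors gives [0, -6].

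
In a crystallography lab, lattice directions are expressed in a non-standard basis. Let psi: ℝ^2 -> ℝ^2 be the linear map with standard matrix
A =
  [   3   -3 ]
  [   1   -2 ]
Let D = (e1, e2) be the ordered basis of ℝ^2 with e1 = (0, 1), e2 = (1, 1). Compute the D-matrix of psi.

[[1, -1], [-3, 0]]

Let P have columns e1, e2. Then [psi]_D = P^(-1) A P.
Here det P = -1, so P^(-1) is integer; computing A P first and then P^(-1)(A P) gives [[1, -1], [-3, 0]].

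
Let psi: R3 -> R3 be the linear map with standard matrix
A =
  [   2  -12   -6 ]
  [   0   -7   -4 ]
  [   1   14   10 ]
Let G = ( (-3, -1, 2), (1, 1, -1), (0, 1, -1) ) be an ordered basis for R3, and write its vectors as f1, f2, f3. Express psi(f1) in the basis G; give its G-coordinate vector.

(2, 0, 1)

Compute psi(f1) = A f1 = (-6, -1, 3) in standard coordinates.
Then write this in G-coordinates: solve for y in y_1 f1 + ... + y_3 f3 = (-6, -1, 3).
This gives y = (2, 0, 1), which is column 1 of [psi]_G.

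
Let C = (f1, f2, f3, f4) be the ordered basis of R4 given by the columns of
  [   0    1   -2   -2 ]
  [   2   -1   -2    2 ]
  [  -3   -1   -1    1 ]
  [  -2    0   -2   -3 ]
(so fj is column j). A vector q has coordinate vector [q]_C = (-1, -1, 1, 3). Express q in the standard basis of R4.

By definition q = -f1 - f2 + f3 + 3f4.
Summing componentwise gives (-9, 3, 6, -9).

(-9, 3, 6, -9)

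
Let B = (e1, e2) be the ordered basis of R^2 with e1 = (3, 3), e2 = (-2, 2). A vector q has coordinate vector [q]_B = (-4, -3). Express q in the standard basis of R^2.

(-6, -18)

By definition q = -4e1 - 3e2.
Summing componentwise gives (-6, -18).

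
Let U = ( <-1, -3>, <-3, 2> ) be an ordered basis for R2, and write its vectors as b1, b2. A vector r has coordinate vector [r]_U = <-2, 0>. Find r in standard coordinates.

The coordinates say r = -2b1 + 0·b2; adding the scaled basis vectors gives <2, 6>.

<2, 6>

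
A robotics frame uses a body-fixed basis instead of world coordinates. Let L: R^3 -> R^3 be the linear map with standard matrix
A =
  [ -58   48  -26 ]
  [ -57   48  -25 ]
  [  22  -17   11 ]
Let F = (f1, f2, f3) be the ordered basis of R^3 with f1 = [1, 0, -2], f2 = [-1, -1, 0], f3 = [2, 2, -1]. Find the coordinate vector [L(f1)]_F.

Compute L(f1) = A f1 = [-6, -7, 0] in standard coordinates.
Then write this in F-coordinates: solve for y in y_1 f1 + ... + y_3 f3 = [-6, -7, 0].
This gives y = [1, 3, -2], which is column 1 of [L]_F.

[1, 3, -2]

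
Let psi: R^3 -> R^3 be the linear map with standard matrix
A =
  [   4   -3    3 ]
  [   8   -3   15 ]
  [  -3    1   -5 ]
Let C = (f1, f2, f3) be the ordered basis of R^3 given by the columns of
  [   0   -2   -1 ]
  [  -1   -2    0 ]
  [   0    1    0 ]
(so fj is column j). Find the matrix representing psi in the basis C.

With P the matrix whose columns are f1, ..., f3, [psi]_C = P^(-1) A P.
Column by column: psi(f1) = A f1 = [3, 3, -1]; its C-coordinates [-1, -1, -1] give column 1.
Continuing for each basis vector yields [psi]_C = [[-1, -3, 2], [-1, -1, 3], [-1, 1, -2]].

[[-1, -3, 2], [-1, -1, 3], [-1, 1, -2]]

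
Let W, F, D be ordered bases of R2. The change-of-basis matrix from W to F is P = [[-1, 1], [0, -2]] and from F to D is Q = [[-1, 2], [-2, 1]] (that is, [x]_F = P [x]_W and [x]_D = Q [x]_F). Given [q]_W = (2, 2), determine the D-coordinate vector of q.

(-8, -4)

Apply P to get F-coordinates (0, -4), then Q to get D-coordinates.
The result is [q]_D = (-8, -4).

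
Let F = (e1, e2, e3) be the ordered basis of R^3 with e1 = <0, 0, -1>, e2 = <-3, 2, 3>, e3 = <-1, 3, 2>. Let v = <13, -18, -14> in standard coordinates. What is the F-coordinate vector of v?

[v]_F is the unique c with M c = v, where M has columns e1, ..., e3.
Gaussian elimination on [M | v] yields c = (-3, -3, -4).
Check: -3e1 - 3e2 - 4e3 = <13, -18, -14>.

<-3, -3, -4>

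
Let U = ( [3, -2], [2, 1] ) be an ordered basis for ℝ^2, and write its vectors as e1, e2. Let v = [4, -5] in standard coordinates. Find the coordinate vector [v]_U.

Write v = c_1 e1 + c_2 e2 and solve for the c_i.
System: 3c_1 + 2c_2 = 4, -2c_1 + c_2 = -5; solving gives c_1 = 2, c_2 = -1.
Check: 2e1 - e2 = [4, -5].

[2, -1]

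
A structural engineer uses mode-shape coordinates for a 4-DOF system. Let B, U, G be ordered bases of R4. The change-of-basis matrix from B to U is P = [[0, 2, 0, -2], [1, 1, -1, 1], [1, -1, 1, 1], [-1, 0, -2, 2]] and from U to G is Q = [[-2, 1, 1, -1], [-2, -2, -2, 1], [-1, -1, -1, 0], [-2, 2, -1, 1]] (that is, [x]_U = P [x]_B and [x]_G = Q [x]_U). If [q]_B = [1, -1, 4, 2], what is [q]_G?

[23, -5, 0, -5]

Composing the changes, [q]_G = Q P [q]_B.
Q P = [[3, -4, 2, 4], [-5, -4, -2, 2], [-2, -2, 0, 0], [0, -1, -5, 7]]; applying this to [1, -1, 4, 2] gives [23, -5, 0, -5].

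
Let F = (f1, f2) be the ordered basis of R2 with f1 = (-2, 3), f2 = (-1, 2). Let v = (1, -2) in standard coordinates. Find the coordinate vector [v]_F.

Write v = c_1 f1 + c_2 f2 and solve for the c_i.
System: -2c_1 - c_2 = 1, 3c_1 + 2c_2 = -2; solving gives c_1 = 0, c_2 = -1.
Check: 0·f1 - f2 = (1, -2).

(0, -1)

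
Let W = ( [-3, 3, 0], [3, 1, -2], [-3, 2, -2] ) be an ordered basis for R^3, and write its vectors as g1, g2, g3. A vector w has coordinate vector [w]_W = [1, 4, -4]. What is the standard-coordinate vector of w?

[21, -1, 0]

The coordinates say w = g1 + 4g2 - 4g3; adding the scaled basis vectors gives [21, -1, 0].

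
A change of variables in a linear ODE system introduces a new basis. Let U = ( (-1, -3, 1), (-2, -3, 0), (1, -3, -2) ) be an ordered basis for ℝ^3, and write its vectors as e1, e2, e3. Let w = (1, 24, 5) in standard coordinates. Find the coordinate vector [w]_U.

(-3, -1, -4)

[w]_U is the unique c with M c = w, where M has columns e1, ..., e3.
Gaussian elimination on [M | w] yields c = (-3, -1, -4).
Check: -3e1 - e2 - 4e3 = (1, 24, 5).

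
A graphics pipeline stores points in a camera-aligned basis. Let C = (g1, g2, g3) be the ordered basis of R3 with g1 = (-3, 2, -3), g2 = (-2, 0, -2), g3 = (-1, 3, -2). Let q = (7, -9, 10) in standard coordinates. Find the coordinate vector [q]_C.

(0, -2, -3)

We seek scalars with c_1 g1 + ... + c_3 g3 = q; equivalently solve M c = q where the columns of M are g1, ..., g3.
Row-reducing the augmented matrix [M | q] gives c = (0, -2, -3).
Check: 0·g1 - 2g2 - 3g3 = (7, -9, 10).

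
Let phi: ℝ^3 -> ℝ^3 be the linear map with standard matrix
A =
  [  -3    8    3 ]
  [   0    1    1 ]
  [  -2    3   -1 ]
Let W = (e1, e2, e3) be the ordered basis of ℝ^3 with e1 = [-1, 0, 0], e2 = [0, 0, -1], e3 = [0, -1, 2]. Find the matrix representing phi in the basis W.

[[-3, 3, 2], [-2, 1, 3], [0, 1, -1]]

Let P have columns e1, ..., e3. Then [phi]_W = P^(-1) A P.
Here det P = 1, so P^(-1) is integer; computing A P first and then P^(-1)(A P) gives [[-3, 3, 2], [-2, 1, 3], [0, 1, -1]].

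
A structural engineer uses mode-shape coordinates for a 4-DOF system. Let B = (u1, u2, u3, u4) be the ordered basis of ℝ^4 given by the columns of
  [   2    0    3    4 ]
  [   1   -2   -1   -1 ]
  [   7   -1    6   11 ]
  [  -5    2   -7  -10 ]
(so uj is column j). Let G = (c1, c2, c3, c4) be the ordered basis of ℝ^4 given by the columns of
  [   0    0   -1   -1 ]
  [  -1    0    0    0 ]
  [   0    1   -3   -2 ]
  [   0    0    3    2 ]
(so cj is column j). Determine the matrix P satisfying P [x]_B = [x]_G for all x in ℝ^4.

[[-1, 2, 1, 1], [2, 1, -1, 1], [-1, 2, -1, -2], [-1, -2, -2, -2]]

Let M have columns uj and N have columns cj. Then for every x, N [x]_G = x = M [x]_B, so P = N^(-1) M.
Since det N = -1, N^(-1) has integer entries; multiplying gives P = [[-1, 2, 1, 1], [2, 1, -1, 1], [-1, 2, -1, -2], [-1, -2, -2, -2]].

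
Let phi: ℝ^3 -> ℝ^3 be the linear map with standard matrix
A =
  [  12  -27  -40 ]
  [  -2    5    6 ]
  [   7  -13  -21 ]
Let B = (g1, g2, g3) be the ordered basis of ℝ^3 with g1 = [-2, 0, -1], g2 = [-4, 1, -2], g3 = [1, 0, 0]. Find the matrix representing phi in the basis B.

[[-3, -3, -3], [-2, 1, -2], [2, 3, -2]]

With P the matrix whose columns are g1, ..., g3, [phi]_B = P^(-1) A P.
Column by column: phi(g1) = A g1 = [16, -2, 7]; its B-coordinates [-3, -2, 2] give column 1.
Continuing for each basis vector yields [phi]_B = [[-3, -3, -3], [-2, 1, -2], [2, 3, -2]].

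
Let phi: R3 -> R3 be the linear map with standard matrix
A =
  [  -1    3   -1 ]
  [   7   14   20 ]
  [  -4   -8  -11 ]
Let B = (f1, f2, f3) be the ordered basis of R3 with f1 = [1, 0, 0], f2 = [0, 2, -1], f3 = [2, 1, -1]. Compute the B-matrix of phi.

[[-3, 3, -2], [3, 3, 3], [1, 2, 2]]

The j-th column of [phi]_B is [phi(fj)]_B.
phi(f1) = A f1 = [-1, 7, -4] = -3f1 + 3f2 + f3, so column 1 is [-3, 3, 1].
Repeating for f2, f3 and assembling the columns gives [[-3, 3, -2], [3, 3, 3], [1, 2, 2]].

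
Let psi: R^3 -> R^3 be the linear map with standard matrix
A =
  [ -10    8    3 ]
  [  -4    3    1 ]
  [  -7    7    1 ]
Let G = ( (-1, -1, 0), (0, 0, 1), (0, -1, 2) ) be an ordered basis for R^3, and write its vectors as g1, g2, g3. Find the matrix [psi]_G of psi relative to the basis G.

The j-th column of [psi]_G is [psi(gj)]_G.
psi(g1) = A g1 = (2, 1, 0) = -2g1 - 2g2 + g3, so column 1 is (-2, -2, 1).
Repeating for g2, g3 and assembling the columns gives [[-2, -3, 2], [-2, -3, -3], [1, 2, -1]].

[[-2, -3, 2], [-2, -3, -3], [1, 2, -1]]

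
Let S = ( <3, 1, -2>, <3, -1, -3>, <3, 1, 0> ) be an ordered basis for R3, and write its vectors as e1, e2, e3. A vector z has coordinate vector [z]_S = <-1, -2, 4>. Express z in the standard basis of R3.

<3, 5, 8>

z = M [z]_S, where M has columns e1, ..., e3.
Carrying out the matrix-vector product, z = <3, 5, 8>.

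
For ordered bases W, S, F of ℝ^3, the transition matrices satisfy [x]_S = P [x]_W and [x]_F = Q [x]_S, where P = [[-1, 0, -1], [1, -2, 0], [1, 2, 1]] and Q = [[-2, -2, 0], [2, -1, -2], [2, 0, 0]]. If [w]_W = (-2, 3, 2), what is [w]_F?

(16, -4, 0)

Composing the changes, [w]_F = Q P [w]_W.
Q P = [[0, 4, 2], [-5, -2, -4], [-2, 0, -2]]; applying this to (-2, 3, 2) gives (16, -4, 0).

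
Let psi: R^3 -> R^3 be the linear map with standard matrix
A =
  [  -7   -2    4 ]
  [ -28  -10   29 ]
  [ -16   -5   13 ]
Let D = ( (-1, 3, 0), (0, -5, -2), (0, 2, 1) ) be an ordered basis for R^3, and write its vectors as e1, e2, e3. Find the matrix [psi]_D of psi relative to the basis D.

[[-1, -2, 0], [1, 0, -3], [3, -1, -3]]

With P the matrix whose columns are e1, ..., e3, [psi]_D = P^(-1) A P.
Column by column: psi(e1) = A e1 = (1, -2, 1); its D-coordinates (-1, 1, 3) give column 1.
Continuing for each basis vector yields [psi]_D = [[-1, -2, 0], [1, 0, -3], [3, -1, -3]].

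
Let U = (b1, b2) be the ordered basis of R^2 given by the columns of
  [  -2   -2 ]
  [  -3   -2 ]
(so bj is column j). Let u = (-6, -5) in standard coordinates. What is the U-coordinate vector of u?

We seek scalars with c_1 b1 + c_2 b2 = u; equivalently solve M c = u where the columns of M are b1, b2.
System: -2c_1 - 2c_2 = -6, -3c_1 - 2c_2 = -5; solving gives c_1 = -1, c_2 = 4.
Check: -b1 + 4b2 = (-6, -5).

(-1, 4)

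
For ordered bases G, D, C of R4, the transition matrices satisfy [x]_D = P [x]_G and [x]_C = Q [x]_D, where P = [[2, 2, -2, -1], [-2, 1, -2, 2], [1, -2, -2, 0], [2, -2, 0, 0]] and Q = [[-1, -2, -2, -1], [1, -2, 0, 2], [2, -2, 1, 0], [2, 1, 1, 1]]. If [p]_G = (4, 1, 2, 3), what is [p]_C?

(5, 25, 14, 5)

Apply P to get D-coordinates (3, -5, -2, 6), then Q to get C-coordinates.
The result is [p]_C = (5, 25, 14, 5).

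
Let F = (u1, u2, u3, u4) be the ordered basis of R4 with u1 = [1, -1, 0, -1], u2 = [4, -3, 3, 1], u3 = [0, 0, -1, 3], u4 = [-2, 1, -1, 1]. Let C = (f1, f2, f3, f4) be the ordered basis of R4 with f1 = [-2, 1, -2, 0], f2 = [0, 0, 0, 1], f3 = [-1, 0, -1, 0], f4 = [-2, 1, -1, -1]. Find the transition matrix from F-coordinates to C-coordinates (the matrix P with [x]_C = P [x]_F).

[[0, -2, 1, 0], [-2, 0, 2, 2], [1, 2, 0, 0], [-1, -1, -1, 1]]

Column j of P is [uj]_C, since P maps F-coordinates to C-coordinates.
Expressing u1 in C: u1 = 0·f1 - 2f2 + f3 - f4, so column 1 of P is [0, -2, 1, -1].
Doing the same for each uj gives P = [[0, -2, 1, 0], [-2, 0, 2, 2], [1, 2, 0, 0], [-1, -1, -1, 1]].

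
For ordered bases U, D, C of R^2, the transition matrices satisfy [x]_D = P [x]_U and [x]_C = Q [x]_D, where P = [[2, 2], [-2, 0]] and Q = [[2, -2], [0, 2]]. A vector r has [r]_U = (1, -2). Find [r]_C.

(0, -4)

Composing the changes, [r]_C = Q P [r]_U.
Q P = [[8, 4], [-4, 0]]; applying this to (1, -2) gives (0, -4).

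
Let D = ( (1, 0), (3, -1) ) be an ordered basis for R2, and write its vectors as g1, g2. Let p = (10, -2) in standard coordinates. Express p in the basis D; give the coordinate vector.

Write p = c_1 g1 + c_2 g2 and solve for the c_i.
System: c_1 + 3c_2 = 10, 0c_1 - c_2 = -2; solving gives c_1 = 4, c_2 = 2.
Check: 4g1 + 2g2 = (10, -2).

(4, 2)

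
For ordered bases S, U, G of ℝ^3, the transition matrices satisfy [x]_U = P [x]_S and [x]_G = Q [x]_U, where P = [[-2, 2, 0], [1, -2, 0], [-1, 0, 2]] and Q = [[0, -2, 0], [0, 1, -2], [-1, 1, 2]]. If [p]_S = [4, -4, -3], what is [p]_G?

Composing the changes, [p]_G = Q P [p]_S.
Q P = [[-2, 4, 0], [3, -2, -4], [1, -4, 4]]; applying this to [4, -4, -3] gives [-24, 32, 8].

[-24, 32, 8]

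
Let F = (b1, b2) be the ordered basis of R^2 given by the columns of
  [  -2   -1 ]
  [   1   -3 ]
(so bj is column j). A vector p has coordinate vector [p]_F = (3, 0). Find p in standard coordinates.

(-6, 3)

The coordinates say p = 3b1 + 0·b2; adding the scaled basis vectors gives (-6, 3).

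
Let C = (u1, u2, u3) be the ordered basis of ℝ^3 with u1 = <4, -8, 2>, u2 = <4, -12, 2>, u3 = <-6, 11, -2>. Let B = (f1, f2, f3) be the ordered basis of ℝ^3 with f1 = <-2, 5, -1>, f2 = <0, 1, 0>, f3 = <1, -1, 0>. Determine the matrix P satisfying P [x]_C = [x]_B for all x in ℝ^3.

Column j of P is [uj]_B, since P maps C-coordinates to B-coordinates.
Expressing u1 in B: u1 = -2f1 + 2f2 + 0·f3, so column 1 of P is <-2, 2, 0>.
Doing the same for each uj gives P = [[-2, -2, 2], [2, -2, -1], [0, 0, -2]].

[[-2, -2, 2], [2, -2, -1], [0, 0, -2]]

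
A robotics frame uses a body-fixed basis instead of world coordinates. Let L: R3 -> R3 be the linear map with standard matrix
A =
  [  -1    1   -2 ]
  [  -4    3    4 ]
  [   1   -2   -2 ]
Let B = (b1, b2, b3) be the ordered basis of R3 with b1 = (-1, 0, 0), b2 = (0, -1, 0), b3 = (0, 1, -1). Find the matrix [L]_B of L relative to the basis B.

[[-1, 1, -3], [-3, 1, 1], [1, -2, 0]]

With P the matrix whose columns are b1, ..., b3, [L]_B = P^(-1) A P.
Column by column: L(b1) = A b1 = (1, 4, -1); its B-coordinates (-1, -3, 1) give column 1.
Continuing for each basis vector yields [L]_B = [[-1, 1, -3], [-3, 1, 1], [1, -2, 0]].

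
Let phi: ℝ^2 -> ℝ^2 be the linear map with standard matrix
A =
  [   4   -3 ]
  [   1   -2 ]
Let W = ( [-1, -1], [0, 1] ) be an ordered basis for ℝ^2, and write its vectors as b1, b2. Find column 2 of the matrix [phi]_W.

Compute phi(b2) = A b2 = [-3, -2] in standard coordinates.
Then write this in W-coordinates: solve for y in y_1 b1 + y_2 b2 = [-3, -2].
This gives y = [3, 1], which is column 2 of [phi]_W.

[3, 1]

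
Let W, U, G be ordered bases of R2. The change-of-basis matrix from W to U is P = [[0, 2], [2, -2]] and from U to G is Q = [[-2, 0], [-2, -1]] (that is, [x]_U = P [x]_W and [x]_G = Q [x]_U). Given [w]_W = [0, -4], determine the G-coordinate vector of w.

Apply P to get U-coordinates [-8, 8], then Q to get G-coordinates.
The result is [w]_G = [16, 8].

[16, 8]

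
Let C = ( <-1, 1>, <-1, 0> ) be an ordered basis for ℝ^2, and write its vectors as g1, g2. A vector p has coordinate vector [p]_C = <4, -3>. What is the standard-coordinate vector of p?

<-1, 4>

p = M [p]_C, where M has columns g1, g2.
Carrying out the matrix-vector product, p = <-1, 4>.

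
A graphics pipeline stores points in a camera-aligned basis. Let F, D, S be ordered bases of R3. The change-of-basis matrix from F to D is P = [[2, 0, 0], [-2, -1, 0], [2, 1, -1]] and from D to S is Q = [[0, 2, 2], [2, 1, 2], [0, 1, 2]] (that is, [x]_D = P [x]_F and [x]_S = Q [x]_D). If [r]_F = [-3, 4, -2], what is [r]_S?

[4, -10, 2]

Apply P to get D-coordinates [-6, 2, 0], then Q to get S-coordinates.
The result is [r]_S = [4, -10, 2].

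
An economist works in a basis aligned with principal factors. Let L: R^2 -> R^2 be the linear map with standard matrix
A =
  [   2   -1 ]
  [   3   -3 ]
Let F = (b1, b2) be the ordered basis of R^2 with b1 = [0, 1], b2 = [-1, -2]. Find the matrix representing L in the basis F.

[[-1, 3], [1, 0]]

The j-th column of [L]_F is [L(bj)]_F.
L(b1) = A b1 = [-1, -3] = -b1 + b2, so column 1 is [-1, 1].
Repeating for b2 and assembling the columns gives [[-1, 3], [1, 0]].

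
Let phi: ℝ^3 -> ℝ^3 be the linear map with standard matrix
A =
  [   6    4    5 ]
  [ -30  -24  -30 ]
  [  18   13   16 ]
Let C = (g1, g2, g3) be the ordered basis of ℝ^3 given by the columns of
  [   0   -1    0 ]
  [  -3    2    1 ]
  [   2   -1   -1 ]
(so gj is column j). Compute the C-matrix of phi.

[[-3, -1, -2], [2, 3, 1], [-1, 3, -2]]

Let P have columns g1, ..., g3. Then [phi]_C = P^(-1) A P.
Here det P = 1, so P^(-1) is integer; computing A P first and then P^(-1)(A P) gives [[-3, -1, -2], [2, 3, 1], [-1, 3, -2]].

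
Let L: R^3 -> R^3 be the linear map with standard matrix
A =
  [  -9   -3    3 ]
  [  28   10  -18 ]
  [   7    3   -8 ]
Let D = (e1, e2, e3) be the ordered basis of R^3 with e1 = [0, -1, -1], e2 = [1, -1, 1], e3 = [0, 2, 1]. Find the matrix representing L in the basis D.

[[-2, -1, -3], [0, -3, -3], [3, -2, -2]]

With P the matrix whose columns are e1, ..., e3, [L]_D = P^(-1) A P.
Column by column: L(e1) = A e1 = [0, 8, 5]; its D-coordinates [-2, 0, 3] give column 1.
Continuing for each basis vector yields [L]_D = [[-2, -1, -3], [0, -3, -3], [3, -2, -2]].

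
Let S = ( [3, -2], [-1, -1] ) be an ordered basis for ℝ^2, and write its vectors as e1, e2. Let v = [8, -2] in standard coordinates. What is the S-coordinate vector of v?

[v]_S is the unique c with M c = v, where M has columns e1, e2.
System: 3c_1 - c_2 = 8, -2c_1 - c_2 = -2; solving gives c_1 = 2, c_2 = -2.
Check: 2e1 - 2e2 = [8, -2].

[2, -2]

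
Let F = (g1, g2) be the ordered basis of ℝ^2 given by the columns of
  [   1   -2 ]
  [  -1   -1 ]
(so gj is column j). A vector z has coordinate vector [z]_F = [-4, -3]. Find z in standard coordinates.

[2, 7]

The coordinates say z = -4g1 - 3g2; adding the scaled basis vectors gives [2, 7].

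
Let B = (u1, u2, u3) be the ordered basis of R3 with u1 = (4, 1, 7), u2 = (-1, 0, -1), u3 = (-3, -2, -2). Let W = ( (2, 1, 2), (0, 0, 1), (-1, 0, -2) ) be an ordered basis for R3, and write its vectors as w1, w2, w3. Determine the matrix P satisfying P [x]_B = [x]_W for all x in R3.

Column j of P is [uj]_W, since P maps B-coordinates to W-coordinates.
Expressing u1 in W: u1 = w1 + w2 - 2w3, so column 1 of P is (1, 1, -2).
Doing the same for each uj gives P = [[1, 0, -2], [1, 1, 0], [-2, 1, -1]].

[[1, 0, -2], [1, 1, 0], [-2, 1, -1]]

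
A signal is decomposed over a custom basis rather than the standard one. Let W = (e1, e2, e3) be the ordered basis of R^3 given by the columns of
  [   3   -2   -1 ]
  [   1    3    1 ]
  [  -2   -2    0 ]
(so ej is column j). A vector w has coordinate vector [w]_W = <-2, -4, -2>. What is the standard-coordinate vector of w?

<4, -16, 12>

The coordinates say w = -2e1 - 4e2 - 2e3; adding the scaled basis vectors gives <4, -16, 12>.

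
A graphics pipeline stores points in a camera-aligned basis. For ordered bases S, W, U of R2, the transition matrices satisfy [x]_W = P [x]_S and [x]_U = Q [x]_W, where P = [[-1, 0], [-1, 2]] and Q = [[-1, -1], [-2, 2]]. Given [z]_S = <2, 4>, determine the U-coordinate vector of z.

<-4, 16>

Apply P to get W-coordinates <-2, 6>, then Q to get U-coordinates.
The result is [z]_U = <-4, 16>.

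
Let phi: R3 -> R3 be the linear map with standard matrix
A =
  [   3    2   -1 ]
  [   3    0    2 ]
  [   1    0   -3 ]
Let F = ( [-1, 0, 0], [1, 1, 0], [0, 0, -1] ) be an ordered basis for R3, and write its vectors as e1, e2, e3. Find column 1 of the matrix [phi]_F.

Compute phi(e1) = A e1 = [-3, -3, -1] in standard coordinates.
Then write this in F-coordinates: solve for y in y_1 e1 + ... + y_3 e3 = [-3, -3, -1].
This gives y = [0, -3, 1], which is column 1 of [phi]_F.

[0, -3, 1]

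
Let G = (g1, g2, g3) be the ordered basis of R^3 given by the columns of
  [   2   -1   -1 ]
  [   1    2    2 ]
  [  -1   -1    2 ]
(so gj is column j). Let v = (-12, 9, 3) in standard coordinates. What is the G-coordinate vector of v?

[v]_G is the unique c with M c = v, where M has columns g1, ..., g3.
Row-reducing the augmented matrix [M | v] gives c = (-3, 4, 2).
Check: -3g1 + 4g2 + 2g3 = (-12, 9, 3).

(-3, 4, 2)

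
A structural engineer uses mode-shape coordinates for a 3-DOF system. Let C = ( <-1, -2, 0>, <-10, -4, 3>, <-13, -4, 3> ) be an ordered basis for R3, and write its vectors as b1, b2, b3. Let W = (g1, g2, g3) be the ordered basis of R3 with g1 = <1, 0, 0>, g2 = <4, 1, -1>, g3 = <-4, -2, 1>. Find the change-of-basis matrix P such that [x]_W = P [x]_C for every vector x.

Take x = bj: its C-coordinates are the j-th standard unit vector, so P e_j — column j of P — equals [bj]_W.
b1 = -g1 + 2g2 + 2g3, giving column 1 = <-1, 2, 2>; repeating for each j gives P = [[-1, 2, -1], [2, -2, -2], [2, 1, 1]].

[[-1, 2, -1], [2, -2, -2], [2, 1, 1]]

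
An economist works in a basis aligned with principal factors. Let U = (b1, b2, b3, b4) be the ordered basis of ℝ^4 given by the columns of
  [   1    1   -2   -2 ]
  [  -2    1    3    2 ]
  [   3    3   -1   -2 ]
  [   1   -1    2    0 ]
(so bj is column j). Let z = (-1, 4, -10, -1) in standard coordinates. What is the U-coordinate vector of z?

(-4, -1, 1, -3)

We seek scalars with c_1 b1 + ... + c_4 b4 = z; equivalently solve M c = z where the columns of M are b1, ..., b4.
Gaussian elimination on [M | z] yields c = (-4, -1, 1, -3).
Check: -4b1 - b2 + b3 - 3b4 = (-1, 4, -10, -1).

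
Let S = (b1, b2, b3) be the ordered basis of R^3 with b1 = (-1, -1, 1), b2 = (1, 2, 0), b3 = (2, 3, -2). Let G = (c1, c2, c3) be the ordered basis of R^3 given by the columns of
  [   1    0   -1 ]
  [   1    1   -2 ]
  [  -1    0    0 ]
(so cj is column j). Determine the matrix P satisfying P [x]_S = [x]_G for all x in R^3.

[[-1, 0, 2], [0, 0, 1], [0, -1, 0]]

Let M have columns bj and N have columns cj. Then for every x, N [x]_G = x = M [x]_S, so P = N^(-1) M.
Since det N = -1, N^(-1) has integer entries; multiplying gives P = [[-1, 0, 2], [0, 0, 1], [0, -1, 0]].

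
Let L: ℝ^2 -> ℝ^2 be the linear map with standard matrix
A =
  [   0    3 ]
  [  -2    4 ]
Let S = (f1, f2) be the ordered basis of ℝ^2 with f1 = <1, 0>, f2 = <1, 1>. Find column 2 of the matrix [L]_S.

Column 2 of [L]_S is the S-coordinate vector of L(f2).
In standard coordinates L(f2) = A f2 = <3, 2>.
Converting to S: <3, 2> = f1 + 2f2, so the coordinate vector is <1, 2>.

<1, 2>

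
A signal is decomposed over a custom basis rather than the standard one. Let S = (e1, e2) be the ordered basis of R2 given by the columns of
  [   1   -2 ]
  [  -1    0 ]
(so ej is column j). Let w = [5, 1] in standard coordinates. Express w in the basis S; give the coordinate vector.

[-1, -3]

[w]_S is the unique c with M c = w, where M has columns e1, e2.
System: c_1 - 2c_2 = 5, -c_1 + 0c_2 = 1; solving gives c_1 = -1, c_2 = -3.
Check: -e1 - 3e2 = [5, 1].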